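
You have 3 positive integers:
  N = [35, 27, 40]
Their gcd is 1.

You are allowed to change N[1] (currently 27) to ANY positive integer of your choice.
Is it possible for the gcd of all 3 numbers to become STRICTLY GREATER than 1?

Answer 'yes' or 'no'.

Answer: yes

Derivation:
Current gcd = 1
gcd of all OTHER numbers (without N[1]=27): gcd([35, 40]) = 5
The new gcd after any change is gcd(5, new_value).
This can be at most 5.
Since 5 > old gcd 1, the gcd CAN increase (e.g., set N[1] = 5).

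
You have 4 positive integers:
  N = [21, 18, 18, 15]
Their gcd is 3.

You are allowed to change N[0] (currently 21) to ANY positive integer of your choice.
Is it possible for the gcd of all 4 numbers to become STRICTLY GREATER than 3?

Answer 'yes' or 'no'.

Answer: no

Derivation:
Current gcd = 3
gcd of all OTHER numbers (without N[0]=21): gcd([18, 18, 15]) = 3
The new gcd after any change is gcd(3, new_value).
This can be at most 3.
Since 3 = old gcd 3, the gcd can only stay the same or decrease.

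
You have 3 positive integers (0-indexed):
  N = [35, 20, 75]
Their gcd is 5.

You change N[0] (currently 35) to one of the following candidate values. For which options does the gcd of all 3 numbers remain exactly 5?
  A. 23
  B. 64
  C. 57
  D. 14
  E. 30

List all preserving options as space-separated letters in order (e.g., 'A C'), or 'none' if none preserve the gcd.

Old gcd = 5; gcd of others (without N[0]) = 5
New gcd for candidate v: gcd(5, v). Preserves old gcd iff gcd(5, v) = 5.
  Option A: v=23, gcd(5,23)=1 -> changes
  Option B: v=64, gcd(5,64)=1 -> changes
  Option C: v=57, gcd(5,57)=1 -> changes
  Option D: v=14, gcd(5,14)=1 -> changes
  Option E: v=30, gcd(5,30)=5 -> preserves

Answer: E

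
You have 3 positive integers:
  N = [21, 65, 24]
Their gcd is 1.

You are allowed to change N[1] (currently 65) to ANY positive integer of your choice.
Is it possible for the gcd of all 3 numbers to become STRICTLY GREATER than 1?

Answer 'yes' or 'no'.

Current gcd = 1
gcd of all OTHER numbers (without N[1]=65): gcd([21, 24]) = 3
The new gcd after any change is gcd(3, new_value).
This can be at most 3.
Since 3 > old gcd 1, the gcd CAN increase (e.g., set N[1] = 3).

Answer: yes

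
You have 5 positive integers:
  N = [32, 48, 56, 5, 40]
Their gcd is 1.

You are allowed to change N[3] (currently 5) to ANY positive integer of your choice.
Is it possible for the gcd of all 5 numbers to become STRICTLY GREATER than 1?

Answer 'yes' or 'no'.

Answer: yes

Derivation:
Current gcd = 1
gcd of all OTHER numbers (without N[3]=5): gcd([32, 48, 56, 40]) = 8
The new gcd after any change is gcd(8, new_value).
This can be at most 8.
Since 8 > old gcd 1, the gcd CAN increase (e.g., set N[3] = 8).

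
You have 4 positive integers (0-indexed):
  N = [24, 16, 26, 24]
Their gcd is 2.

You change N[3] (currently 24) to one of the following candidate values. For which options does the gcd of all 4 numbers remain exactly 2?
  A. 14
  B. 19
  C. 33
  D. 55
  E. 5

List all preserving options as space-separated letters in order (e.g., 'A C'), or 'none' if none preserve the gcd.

Answer: A

Derivation:
Old gcd = 2; gcd of others (without N[3]) = 2
New gcd for candidate v: gcd(2, v). Preserves old gcd iff gcd(2, v) = 2.
  Option A: v=14, gcd(2,14)=2 -> preserves
  Option B: v=19, gcd(2,19)=1 -> changes
  Option C: v=33, gcd(2,33)=1 -> changes
  Option D: v=55, gcd(2,55)=1 -> changes
  Option E: v=5, gcd(2,5)=1 -> changes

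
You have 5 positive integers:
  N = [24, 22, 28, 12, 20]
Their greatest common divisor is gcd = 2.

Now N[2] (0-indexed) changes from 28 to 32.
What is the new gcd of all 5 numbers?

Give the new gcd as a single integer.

Answer: 2

Derivation:
Numbers: [24, 22, 28, 12, 20], gcd = 2
Change: index 2, 28 -> 32
gcd of the OTHER numbers (without index 2): gcd([24, 22, 12, 20]) = 2
New gcd = gcd(g_others, new_val) = gcd(2, 32) = 2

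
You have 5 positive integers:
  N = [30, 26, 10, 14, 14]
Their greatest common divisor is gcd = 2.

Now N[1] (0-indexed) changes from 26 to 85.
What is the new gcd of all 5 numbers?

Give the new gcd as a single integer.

Answer: 1

Derivation:
Numbers: [30, 26, 10, 14, 14], gcd = 2
Change: index 1, 26 -> 85
gcd of the OTHER numbers (without index 1): gcd([30, 10, 14, 14]) = 2
New gcd = gcd(g_others, new_val) = gcd(2, 85) = 1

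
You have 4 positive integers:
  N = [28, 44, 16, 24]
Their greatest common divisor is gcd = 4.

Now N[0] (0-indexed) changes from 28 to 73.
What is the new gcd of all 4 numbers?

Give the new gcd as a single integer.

Answer: 1

Derivation:
Numbers: [28, 44, 16, 24], gcd = 4
Change: index 0, 28 -> 73
gcd of the OTHER numbers (without index 0): gcd([44, 16, 24]) = 4
New gcd = gcd(g_others, new_val) = gcd(4, 73) = 1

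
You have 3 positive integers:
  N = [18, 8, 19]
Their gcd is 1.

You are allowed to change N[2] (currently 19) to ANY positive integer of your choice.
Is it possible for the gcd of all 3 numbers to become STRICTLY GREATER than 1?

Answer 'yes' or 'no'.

Current gcd = 1
gcd of all OTHER numbers (without N[2]=19): gcd([18, 8]) = 2
The new gcd after any change is gcd(2, new_value).
This can be at most 2.
Since 2 > old gcd 1, the gcd CAN increase (e.g., set N[2] = 2).

Answer: yes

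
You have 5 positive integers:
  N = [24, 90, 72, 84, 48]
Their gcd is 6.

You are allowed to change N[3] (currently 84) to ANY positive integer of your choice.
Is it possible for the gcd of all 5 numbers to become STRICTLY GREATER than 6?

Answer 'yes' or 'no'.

Answer: no

Derivation:
Current gcd = 6
gcd of all OTHER numbers (without N[3]=84): gcd([24, 90, 72, 48]) = 6
The new gcd after any change is gcd(6, new_value).
This can be at most 6.
Since 6 = old gcd 6, the gcd can only stay the same or decrease.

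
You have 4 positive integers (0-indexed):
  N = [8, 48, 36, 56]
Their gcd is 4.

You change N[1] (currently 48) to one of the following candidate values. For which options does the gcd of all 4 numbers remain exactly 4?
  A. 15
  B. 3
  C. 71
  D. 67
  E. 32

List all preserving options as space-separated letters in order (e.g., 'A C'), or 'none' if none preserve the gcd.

Old gcd = 4; gcd of others (without N[1]) = 4
New gcd for candidate v: gcd(4, v). Preserves old gcd iff gcd(4, v) = 4.
  Option A: v=15, gcd(4,15)=1 -> changes
  Option B: v=3, gcd(4,3)=1 -> changes
  Option C: v=71, gcd(4,71)=1 -> changes
  Option D: v=67, gcd(4,67)=1 -> changes
  Option E: v=32, gcd(4,32)=4 -> preserves

Answer: E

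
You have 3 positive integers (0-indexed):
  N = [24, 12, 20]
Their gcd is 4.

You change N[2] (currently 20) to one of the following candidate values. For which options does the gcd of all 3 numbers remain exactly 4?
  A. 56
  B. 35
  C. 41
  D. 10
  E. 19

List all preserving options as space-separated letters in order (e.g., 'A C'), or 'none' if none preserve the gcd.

Answer: A

Derivation:
Old gcd = 4; gcd of others (without N[2]) = 12
New gcd for candidate v: gcd(12, v). Preserves old gcd iff gcd(12, v) = 4.
  Option A: v=56, gcd(12,56)=4 -> preserves
  Option B: v=35, gcd(12,35)=1 -> changes
  Option C: v=41, gcd(12,41)=1 -> changes
  Option D: v=10, gcd(12,10)=2 -> changes
  Option E: v=19, gcd(12,19)=1 -> changes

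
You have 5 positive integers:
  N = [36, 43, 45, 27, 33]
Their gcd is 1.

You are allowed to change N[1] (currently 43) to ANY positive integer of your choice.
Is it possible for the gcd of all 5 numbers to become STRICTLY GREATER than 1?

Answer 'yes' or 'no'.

Answer: yes

Derivation:
Current gcd = 1
gcd of all OTHER numbers (without N[1]=43): gcd([36, 45, 27, 33]) = 3
The new gcd after any change is gcd(3, new_value).
This can be at most 3.
Since 3 > old gcd 1, the gcd CAN increase (e.g., set N[1] = 3).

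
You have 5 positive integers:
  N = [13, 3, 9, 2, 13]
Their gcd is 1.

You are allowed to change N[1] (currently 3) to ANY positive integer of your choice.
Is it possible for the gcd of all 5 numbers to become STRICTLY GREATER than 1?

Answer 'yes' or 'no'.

Answer: no

Derivation:
Current gcd = 1
gcd of all OTHER numbers (without N[1]=3): gcd([13, 9, 2, 13]) = 1
The new gcd after any change is gcd(1, new_value).
This can be at most 1.
Since 1 = old gcd 1, the gcd can only stay the same or decrease.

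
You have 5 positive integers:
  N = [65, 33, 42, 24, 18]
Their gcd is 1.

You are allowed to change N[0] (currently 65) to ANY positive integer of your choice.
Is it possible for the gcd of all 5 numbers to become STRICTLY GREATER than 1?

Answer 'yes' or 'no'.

Current gcd = 1
gcd of all OTHER numbers (without N[0]=65): gcd([33, 42, 24, 18]) = 3
The new gcd after any change is gcd(3, new_value).
This can be at most 3.
Since 3 > old gcd 1, the gcd CAN increase (e.g., set N[0] = 3).

Answer: yes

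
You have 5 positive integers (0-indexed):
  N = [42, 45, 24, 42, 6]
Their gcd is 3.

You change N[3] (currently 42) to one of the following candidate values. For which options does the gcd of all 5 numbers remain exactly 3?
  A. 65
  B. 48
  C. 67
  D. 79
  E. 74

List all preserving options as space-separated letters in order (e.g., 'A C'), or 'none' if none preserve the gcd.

Old gcd = 3; gcd of others (without N[3]) = 3
New gcd for candidate v: gcd(3, v). Preserves old gcd iff gcd(3, v) = 3.
  Option A: v=65, gcd(3,65)=1 -> changes
  Option B: v=48, gcd(3,48)=3 -> preserves
  Option C: v=67, gcd(3,67)=1 -> changes
  Option D: v=79, gcd(3,79)=1 -> changes
  Option E: v=74, gcd(3,74)=1 -> changes

Answer: B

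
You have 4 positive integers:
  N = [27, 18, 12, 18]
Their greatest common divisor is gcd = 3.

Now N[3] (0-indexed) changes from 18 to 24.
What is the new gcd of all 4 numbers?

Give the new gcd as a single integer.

Numbers: [27, 18, 12, 18], gcd = 3
Change: index 3, 18 -> 24
gcd of the OTHER numbers (without index 3): gcd([27, 18, 12]) = 3
New gcd = gcd(g_others, new_val) = gcd(3, 24) = 3

Answer: 3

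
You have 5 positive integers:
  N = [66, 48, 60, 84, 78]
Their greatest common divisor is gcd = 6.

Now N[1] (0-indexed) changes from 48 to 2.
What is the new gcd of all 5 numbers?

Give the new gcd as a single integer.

Answer: 2

Derivation:
Numbers: [66, 48, 60, 84, 78], gcd = 6
Change: index 1, 48 -> 2
gcd of the OTHER numbers (without index 1): gcd([66, 60, 84, 78]) = 6
New gcd = gcd(g_others, new_val) = gcd(6, 2) = 2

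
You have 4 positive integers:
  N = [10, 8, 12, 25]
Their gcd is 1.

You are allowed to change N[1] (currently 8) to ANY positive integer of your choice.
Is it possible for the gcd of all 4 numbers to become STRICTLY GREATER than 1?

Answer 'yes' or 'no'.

Answer: no

Derivation:
Current gcd = 1
gcd of all OTHER numbers (without N[1]=8): gcd([10, 12, 25]) = 1
The new gcd after any change is gcd(1, new_value).
This can be at most 1.
Since 1 = old gcd 1, the gcd can only stay the same or decrease.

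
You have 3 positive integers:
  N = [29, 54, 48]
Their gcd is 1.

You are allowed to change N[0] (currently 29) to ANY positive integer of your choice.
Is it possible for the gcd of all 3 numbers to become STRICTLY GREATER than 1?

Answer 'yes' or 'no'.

Current gcd = 1
gcd of all OTHER numbers (without N[0]=29): gcd([54, 48]) = 6
The new gcd after any change is gcd(6, new_value).
This can be at most 6.
Since 6 > old gcd 1, the gcd CAN increase (e.g., set N[0] = 6).

Answer: yes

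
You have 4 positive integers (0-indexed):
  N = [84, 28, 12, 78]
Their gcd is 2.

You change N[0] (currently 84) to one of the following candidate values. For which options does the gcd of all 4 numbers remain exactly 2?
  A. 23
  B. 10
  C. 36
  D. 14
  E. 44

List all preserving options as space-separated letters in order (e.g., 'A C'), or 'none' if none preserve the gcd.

Answer: B C D E

Derivation:
Old gcd = 2; gcd of others (without N[0]) = 2
New gcd for candidate v: gcd(2, v). Preserves old gcd iff gcd(2, v) = 2.
  Option A: v=23, gcd(2,23)=1 -> changes
  Option B: v=10, gcd(2,10)=2 -> preserves
  Option C: v=36, gcd(2,36)=2 -> preserves
  Option D: v=14, gcd(2,14)=2 -> preserves
  Option E: v=44, gcd(2,44)=2 -> preserves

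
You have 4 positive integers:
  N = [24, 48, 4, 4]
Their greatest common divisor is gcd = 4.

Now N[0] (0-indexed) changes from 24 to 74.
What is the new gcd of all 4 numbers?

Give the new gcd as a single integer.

Numbers: [24, 48, 4, 4], gcd = 4
Change: index 0, 24 -> 74
gcd of the OTHER numbers (without index 0): gcd([48, 4, 4]) = 4
New gcd = gcd(g_others, new_val) = gcd(4, 74) = 2

Answer: 2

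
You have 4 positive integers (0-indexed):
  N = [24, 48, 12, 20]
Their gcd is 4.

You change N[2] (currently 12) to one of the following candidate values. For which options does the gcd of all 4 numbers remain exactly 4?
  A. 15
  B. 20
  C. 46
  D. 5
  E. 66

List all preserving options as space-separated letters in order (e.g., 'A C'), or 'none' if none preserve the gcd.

Answer: B

Derivation:
Old gcd = 4; gcd of others (without N[2]) = 4
New gcd for candidate v: gcd(4, v). Preserves old gcd iff gcd(4, v) = 4.
  Option A: v=15, gcd(4,15)=1 -> changes
  Option B: v=20, gcd(4,20)=4 -> preserves
  Option C: v=46, gcd(4,46)=2 -> changes
  Option D: v=5, gcd(4,5)=1 -> changes
  Option E: v=66, gcd(4,66)=2 -> changes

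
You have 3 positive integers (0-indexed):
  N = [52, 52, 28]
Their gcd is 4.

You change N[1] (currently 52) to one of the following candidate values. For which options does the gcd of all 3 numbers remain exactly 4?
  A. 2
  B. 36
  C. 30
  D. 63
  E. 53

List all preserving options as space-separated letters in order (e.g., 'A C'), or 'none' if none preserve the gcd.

Answer: B

Derivation:
Old gcd = 4; gcd of others (without N[1]) = 4
New gcd for candidate v: gcd(4, v). Preserves old gcd iff gcd(4, v) = 4.
  Option A: v=2, gcd(4,2)=2 -> changes
  Option B: v=36, gcd(4,36)=4 -> preserves
  Option C: v=30, gcd(4,30)=2 -> changes
  Option D: v=63, gcd(4,63)=1 -> changes
  Option E: v=53, gcd(4,53)=1 -> changes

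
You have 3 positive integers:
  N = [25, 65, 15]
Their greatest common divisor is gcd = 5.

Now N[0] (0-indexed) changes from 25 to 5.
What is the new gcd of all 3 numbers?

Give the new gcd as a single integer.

Numbers: [25, 65, 15], gcd = 5
Change: index 0, 25 -> 5
gcd of the OTHER numbers (without index 0): gcd([65, 15]) = 5
New gcd = gcd(g_others, new_val) = gcd(5, 5) = 5

Answer: 5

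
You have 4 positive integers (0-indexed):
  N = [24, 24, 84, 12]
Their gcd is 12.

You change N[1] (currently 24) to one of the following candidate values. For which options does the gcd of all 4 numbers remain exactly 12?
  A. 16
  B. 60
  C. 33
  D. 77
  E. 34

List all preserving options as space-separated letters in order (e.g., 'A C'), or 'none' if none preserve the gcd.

Old gcd = 12; gcd of others (without N[1]) = 12
New gcd for candidate v: gcd(12, v). Preserves old gcd iff gcd(12, v) = 12.
  Option A: v=16, gcd(12,16)=4 -> changes
  Option B: v=60, gcd(12,60)=12 -> preserves
  Option C: v=33, gcd(12,33)=3 -> changes
  Option D: v=77, gcd(12,77)=1 -> changes
  Option E: v=34, gcd(12,34)=2 -> changes

Answer: B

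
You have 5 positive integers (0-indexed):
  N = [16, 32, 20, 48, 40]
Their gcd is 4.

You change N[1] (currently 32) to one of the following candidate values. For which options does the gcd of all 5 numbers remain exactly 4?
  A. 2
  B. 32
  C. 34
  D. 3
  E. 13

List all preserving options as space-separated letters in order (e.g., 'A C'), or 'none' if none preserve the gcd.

Answer: B

Derivation:
Old gcd = 4; gcd of others (without N[1]) = 4
New gcd for candidate v: gcd(4, v). Preserves old gcd iff gcd(4, v) = 4.
  Option A: v=2, gcd(4,2)=2 -> changes
  Option B: v=32, gcd(4,32)=4 -> preserves
  Option C: v=34, gcd(4,34)=2 -> changes
  Option D: v=3, gcd(4,3)=1 -> changes
  Option E: v=13, gcd(4,13)=1 -> changes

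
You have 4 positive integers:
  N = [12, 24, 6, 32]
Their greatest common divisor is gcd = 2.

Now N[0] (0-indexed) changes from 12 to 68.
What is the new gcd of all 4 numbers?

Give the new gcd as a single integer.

Answer: 2

Derivation:
Numbers: [12, 24, 6, 32], gcd = 2
Change: index 0, 12 -> 68
gcd of the OTHER numbers (without index 0): gcd([24, 6, 32]) = 2
New gcd = gcd(g_others, new_val) = gcd(2, 68) = 2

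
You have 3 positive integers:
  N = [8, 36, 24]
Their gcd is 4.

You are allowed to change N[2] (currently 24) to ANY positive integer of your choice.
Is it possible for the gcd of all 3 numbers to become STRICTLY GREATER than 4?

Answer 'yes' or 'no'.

Answer: no

Derivation:
Current gcd = 4
gcd of all OTHER numbers (without N[2]=24): gcd([8, 36]) = 4
The new gcd after any change is gcd(4, new_value).
This can be at most 4.
Since 4 = old gcd 4, the gcd can only stay the same or decrease.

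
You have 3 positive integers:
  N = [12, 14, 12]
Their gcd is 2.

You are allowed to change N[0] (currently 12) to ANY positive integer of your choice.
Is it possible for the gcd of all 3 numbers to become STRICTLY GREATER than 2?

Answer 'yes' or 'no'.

Current gcd = 2
gcd of all OTHER numbers (without N[0]=12): gcd([14, 12]) = 2
The new gcd after any change is gcd(2, new_value).
This can be at most 2.
Since 2 = old gcd 2, the gcd can only stay the same or decrease.

Answer: no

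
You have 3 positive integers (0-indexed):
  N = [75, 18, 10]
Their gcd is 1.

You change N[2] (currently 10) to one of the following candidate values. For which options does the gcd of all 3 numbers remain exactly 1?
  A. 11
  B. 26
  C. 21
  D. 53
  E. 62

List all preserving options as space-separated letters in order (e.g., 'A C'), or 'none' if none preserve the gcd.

Answer: A B D E

Derivation:
Old gcd = 1; gcd of others (without N[2]) = 3
New gcd for candidate v: gcd(3, v). Preserves old gcd iff gcd(3, v) = 1.
  Option A: v=11, gcd(3,11)=1 -> preserves
  Option B: v=26, gcd(3,26)=1 -> preserves
  Option C: v=21, gcd(3,21)=3 -> changes
  Option D: v=53, gcd(3,53)=1 -> preserves
  Option E: v=62, gcd(3,62)=1 -> preserves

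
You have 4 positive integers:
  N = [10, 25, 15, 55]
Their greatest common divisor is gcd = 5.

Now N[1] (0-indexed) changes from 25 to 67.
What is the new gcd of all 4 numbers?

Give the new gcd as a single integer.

Numbers: [10, 25, 15, 55], gcd = 5
Change: index 1, 25 -> 67
gcd of the OTHER numbers (without index 1): gcd([10, 15, 55]) = 5
New gcd = gcd(g_others, new_val) = gcd(5, 67) = 1

Answer: 1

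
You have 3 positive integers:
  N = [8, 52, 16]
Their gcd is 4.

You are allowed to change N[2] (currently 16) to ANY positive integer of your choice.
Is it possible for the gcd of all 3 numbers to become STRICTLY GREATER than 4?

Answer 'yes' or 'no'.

Current gcd = 4
gcd of all OTHER numbers (without N[2]=16): gcd([8, 52]) = 4
The new gcd after any change is gcd(4, new_value).
This can be at most 4.
Since 4 = old gcd 4, the gcd can only stay the same or decrease.

Answer: no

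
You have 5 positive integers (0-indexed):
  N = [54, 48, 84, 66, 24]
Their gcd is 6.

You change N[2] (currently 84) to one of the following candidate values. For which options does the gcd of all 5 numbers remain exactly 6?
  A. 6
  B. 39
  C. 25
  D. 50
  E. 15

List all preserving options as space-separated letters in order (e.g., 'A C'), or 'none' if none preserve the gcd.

Answer: A

Derivation:
Old gcd = 6; gcd of others (without N[2]) = 6
New gcd for candidate v: gcd(6, v). Preserves old gcd iff gcd(6, v) = 6.
  Option A: v=6, gcd(6,6)=6 -> preserves
  Option B: v=39, gcd(6,39)=3 -> changes
  Option C: v=25, gcd(6,25)=1 -> changes
  Option D: v=50, gcd(6,50)=2 -> changes
  Option E: v=15, gcd(6,15)=3 -> changes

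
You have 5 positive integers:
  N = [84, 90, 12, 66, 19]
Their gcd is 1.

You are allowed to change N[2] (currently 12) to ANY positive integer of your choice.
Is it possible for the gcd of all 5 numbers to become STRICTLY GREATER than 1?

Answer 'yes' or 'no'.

Current gcd = 1
gcd of all OTHER numbers (without N[2]=12): gcd([84, 90, 66, 19]) = 1
The new gcd after any change is gcd(1, new_value).
This can be at most 1.
Since 1 = old gcd 1, the gcd can only stay the same or decrease.

Answer: no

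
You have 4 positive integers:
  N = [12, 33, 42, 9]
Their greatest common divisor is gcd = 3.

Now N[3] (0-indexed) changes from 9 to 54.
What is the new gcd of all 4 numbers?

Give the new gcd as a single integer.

Numbers: [12, 33, 42, 9], gcd = 3
Change: index 3, 9 -> 54
gcd of the OTHER numbers (without index 3): gcd([12, 33, 42]) = 3
New gcd = gcd(g_others, new_val) = gcd(3, 54) = 3

Answer: 3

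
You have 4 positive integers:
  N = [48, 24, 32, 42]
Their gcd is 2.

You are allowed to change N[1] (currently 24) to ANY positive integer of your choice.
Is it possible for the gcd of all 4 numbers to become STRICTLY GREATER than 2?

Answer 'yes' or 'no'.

Answer: no

Derivation:
Current gcd = 2
gcd of all OTHER numbers (without N[1]=24): gcd([48, 32, 42]) = 2
The new gcd after any change is gcd(2, new_value).
This can be at most 2.
Since 2 = old gcd 2, the gcd can only stay the same or decrease.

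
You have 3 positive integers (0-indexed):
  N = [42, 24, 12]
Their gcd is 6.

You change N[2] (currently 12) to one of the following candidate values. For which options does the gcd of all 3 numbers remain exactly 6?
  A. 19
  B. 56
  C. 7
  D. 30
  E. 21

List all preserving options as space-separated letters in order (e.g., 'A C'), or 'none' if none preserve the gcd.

Old gcd = 6; gcd of others (without N[2]) = 6
New gcd for candidate v: gcd(6, v). Preserves old gcd iff gcd(6, v) = 6.
  Option A: v=19, gcd(6,19)=1 -> changes
  Option B: v=56, gcd(6,56)=2 -> changes
  Option C: v=7, gcd(6,7)=1 -> changes
  Option D: v=30, gcd(6,30)=6 -> preserves
  Option E: v=21, gcd(6,21)=3 -> changes

Answer: D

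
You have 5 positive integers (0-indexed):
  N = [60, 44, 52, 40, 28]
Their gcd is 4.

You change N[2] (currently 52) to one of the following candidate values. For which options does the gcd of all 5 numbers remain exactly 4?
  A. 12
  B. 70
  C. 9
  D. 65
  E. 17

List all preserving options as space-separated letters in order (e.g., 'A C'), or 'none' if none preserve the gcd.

Answer: A

Derivation:
Old gcd = 4; gcd of others (without N[2]) = 4
New gcd for candidate v: gcd(4, v). Preserves old gcd iff gcd(4, v) = 4.
  Option A: v=12, gcd(4,12)=4 -> preserves
  Option B: v=70, gcd(4,70)=2 -> changes
  Option C: v=9, gcd(4,9)=1 -> changes
  Option D: v=65, gcd(4,65)=1 -> changes
  Option E: v=17, gcd(4,17)=1 -> changes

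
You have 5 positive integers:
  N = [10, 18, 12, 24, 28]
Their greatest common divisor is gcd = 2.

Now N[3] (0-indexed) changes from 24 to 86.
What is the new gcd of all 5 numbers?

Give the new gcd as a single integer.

Numbers: [10, 18, 12, 24, 28], gcd = 2
Change: index 3, 24 -> 86
gcd of the OTHER numbers (without index 3): gcd([10, 18, 12, 28]) = 2
New gcd = gcd(g_others, new_val) = gcd(2, 86) = 2

Answer: 2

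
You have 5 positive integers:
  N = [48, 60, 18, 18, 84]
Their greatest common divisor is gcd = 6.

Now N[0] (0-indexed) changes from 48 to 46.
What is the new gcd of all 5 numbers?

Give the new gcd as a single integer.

Answer: 2

Derivation:
Numbers: [48, 60, 18, 18, 84], gcd = 6
Change: index 0, 48 -> 46
gcd of the OTHER numbers (without index 0): gcd([60, 18, 18, 84]) = 6
New gcd = gcd(g_others, new_val) = gcd(6, 46) = 2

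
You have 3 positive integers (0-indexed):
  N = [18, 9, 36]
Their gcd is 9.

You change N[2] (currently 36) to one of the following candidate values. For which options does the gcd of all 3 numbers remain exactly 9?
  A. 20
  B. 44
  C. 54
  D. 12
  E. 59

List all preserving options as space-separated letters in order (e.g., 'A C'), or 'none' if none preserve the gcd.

Answer: C

Derivation:
Old gcd = 9; gcd of others (without N[2]) = 9
New gcd for candidate v: gcd(9, v). Preserves old gcd iff gcd(9, v) = 9.
  Option A: v=20, gcd(9,20)=1 -> changes
  Option B: v=44, gcd(9,44)=1 -> changes
  Option C: v=54, gcd(9,54)=9 -> preserves
  Option D: v=12, gcd(9,12)=3 -> changes
  Option E: v=59, gcd(9,59)=1 -> changes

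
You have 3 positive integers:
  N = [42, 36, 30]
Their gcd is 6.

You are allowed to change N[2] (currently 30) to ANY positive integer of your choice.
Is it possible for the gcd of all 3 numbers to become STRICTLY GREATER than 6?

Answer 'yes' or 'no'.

Current gcd = 6
gcd of all OTHER numbers (without N[2]=30): gcd([42, 36]) = 6
The new gcd after any change is gcd(6, new_value).
This can be at most 6.
Since 6 = old gcd 6, the gcd can only stay the same or decrease.

Answer: no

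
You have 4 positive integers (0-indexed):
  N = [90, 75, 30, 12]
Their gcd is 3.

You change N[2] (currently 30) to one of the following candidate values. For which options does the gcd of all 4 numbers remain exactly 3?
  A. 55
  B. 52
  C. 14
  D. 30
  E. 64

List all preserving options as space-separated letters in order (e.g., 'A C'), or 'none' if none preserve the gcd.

Answer: D

Derivation:
Old gcd = 3; gcd of others (without N[2]) = 3
New gcd for candidate v: gcd(3, v). Preserves old gcd iff gcd(3, v) = 3.
  Option A: v=55, gcd(3,55)=1 -> changes
  Option B: v=52, gcd(3,52)=1 -> changes
  Option C: v=14, gcd(3,14)=1 -> changes
  Option D: v=30, gcd(3,30)=3 -> preserves
  Option E: v=64, gcd(3,64)=1 -> changes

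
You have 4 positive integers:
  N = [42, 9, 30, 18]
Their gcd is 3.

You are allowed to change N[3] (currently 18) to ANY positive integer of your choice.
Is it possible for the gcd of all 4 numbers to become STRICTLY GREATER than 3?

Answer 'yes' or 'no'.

Answer: no

Derivation:
Current gcd = 3
gcd of all OTHER numbers (without N[3]=18): gcd([42, 9, 30]) = 3
The new gcd after any change is gcd(3, new_value).
This can be at most 3.
Since 3 = old gcd 3, the gcd can only stay the same or decrease.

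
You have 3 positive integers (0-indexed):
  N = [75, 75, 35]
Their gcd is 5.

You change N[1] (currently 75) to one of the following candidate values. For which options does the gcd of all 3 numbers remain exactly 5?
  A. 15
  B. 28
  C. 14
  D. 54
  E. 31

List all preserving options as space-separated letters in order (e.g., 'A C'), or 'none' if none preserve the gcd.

Answer: A

Derivation:
Old gcd = 5; gcd of others (without N[1]) = 5
New gcd for candidate v: gcd(5, v). Preserves old gcd iff gcd(5, v) = 5.
  Option A: v=15, gcd(5,15)=5 -> preserves
  Option B: v=28, gcd(5,28)=1 -> changes
  Option C: v=14, gcd(5,14)=1 -> changes
  Option D: v=54, gcd(5,54)=1 -> changes
  Option E: v=31, gcd(5,31)=1 -> changes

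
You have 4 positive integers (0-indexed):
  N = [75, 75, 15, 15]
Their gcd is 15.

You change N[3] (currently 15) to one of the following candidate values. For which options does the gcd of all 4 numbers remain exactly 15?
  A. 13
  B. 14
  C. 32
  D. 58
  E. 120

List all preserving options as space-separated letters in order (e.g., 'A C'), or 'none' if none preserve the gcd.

Answer: E

Derivation:
Old gcd = 15; gcd of others (without N[3]) = 15
New gcd for candidate v: gcd(15, v). Preserves old gcd iff gcd(15, v) = 15.
  Option A: v=13, gcd(15,13)=1 -> changes
  Option B: v=14, gcd(15,14)=1 -> changes
  Option C: v=32, gcd(15,32)=1 -> changes
  Option D: v=58, gcd(15,58)=1 -> changes
  Option E: v=120, gcd(15,120)=15 -> preserves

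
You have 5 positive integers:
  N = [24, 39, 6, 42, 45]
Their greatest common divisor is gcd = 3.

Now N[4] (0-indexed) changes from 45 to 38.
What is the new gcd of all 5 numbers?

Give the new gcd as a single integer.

Answer: 1

Derivation:
Numbers: [24, 39, 6, 42, 45], gcd = 3
Change: index 4, 45 -> 38
gcd of the OTHER numbers (without index 4): gcd([24, 39, 6, 42]) = 3
New gcd = gcd(g_others, new_val) = gcd(3, 38) = 1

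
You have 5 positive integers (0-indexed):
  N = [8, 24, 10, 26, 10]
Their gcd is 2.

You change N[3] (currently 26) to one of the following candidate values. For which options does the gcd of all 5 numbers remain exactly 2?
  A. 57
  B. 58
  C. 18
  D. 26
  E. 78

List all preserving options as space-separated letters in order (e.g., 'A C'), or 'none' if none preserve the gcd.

Old gcd = 2; gcd of others (without N[3]) = 2
New gcd for candidate v: gcd(2, v). Preserves old gcd iff gcd(2, v) = 2.
  Option A: v=57, gcd(2,57)=1 -> changes
  Option B: v=58, gcd(2,58)=2 -> preserves
  Option C: v=18, gcd(2,18)=2 -> preserves
  Option D: v=26, gcd(2,26)=2 -> preserves
  Option E: v=78, gcd(2,78)=2 -> preserves

Answer: B C D E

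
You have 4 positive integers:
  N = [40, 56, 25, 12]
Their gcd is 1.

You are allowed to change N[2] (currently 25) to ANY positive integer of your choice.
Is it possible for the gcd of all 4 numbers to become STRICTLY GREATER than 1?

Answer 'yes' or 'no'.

Answer: yes

Derivation:
Current gcd = 1
gcd of all OTHER numbers (without N[2]=25): gcd([40, 56, 12]) = 4
The new gcd after any change is gcd(4, new_value).
This can be at most 4.
Since 4 > old gcd 1, the gcd CAN increase (e.g., set N[2] = 4).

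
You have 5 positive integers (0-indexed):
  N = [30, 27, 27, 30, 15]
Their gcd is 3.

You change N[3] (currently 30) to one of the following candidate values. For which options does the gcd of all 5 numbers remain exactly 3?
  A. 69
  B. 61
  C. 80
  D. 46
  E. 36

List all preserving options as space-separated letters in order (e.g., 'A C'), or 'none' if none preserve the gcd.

Answer: A E

Derivation:
Old gcd = 3; gcd of others (without N[3]) = 3
New gcd for candidate v: gcd(3, v). Preserves old gcd iff gcd(3, v) = 3.
  Option A: v=69, gcd(3,69)=3 -> preserves
  Option B: v=61, gcd(3,61)=1 -> changes
  Option C: v=80, gcd(3,80)=1 -> changes
  Option D: v=46, gcd(3,46)=1 -> changes
  Option E: v=36, gcd(3,36)=3 -> preserves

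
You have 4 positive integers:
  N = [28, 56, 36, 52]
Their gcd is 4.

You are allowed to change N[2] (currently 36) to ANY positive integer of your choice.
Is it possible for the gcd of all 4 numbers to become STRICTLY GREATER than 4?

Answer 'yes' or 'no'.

Answer: no

Derivation:
Current gcd = 4
gcd of all OTHER numbers (without N[2]=36): gcd([28, 56, 52]) = 4
The new gcd after any change is gcd(4, new_value).
This can be at most 4.
Since 4 = old gcd 4, the gcd can only stay the same or decrease.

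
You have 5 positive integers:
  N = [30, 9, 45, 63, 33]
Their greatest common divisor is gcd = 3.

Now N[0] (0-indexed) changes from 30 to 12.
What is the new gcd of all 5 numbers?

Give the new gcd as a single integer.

Numbers: [30, 9, 45, 63, 33], gcd = 3
Change: index 0, 30 -> 12
gcd of the OTHER numbers (without index 0): gcd([9, 45, 63, 33]) = 3
New gcd = gcd(g_others, new_val) = gcd(3, 12) = 3

Answer: 3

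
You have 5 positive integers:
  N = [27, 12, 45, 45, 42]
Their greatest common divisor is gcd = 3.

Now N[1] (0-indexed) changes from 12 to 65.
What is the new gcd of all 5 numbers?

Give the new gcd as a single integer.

Numbers: [27, 12, 45, 45, 42], gcd = 3
Change: index 1, 12 -> 65
gcd of the OTHER numbers (without index 1): gcd([27, 45, 45, 42]) = 3
New gcd = gcd(g_others, new_val) = gcd(3, 65) = 1

Answer: 1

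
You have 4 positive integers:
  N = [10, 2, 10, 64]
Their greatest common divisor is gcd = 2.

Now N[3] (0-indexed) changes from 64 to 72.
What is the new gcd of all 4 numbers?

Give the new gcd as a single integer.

Answer: 2

Derivation:
Numbers: [10, 2, 10, 64], gcd = 2
Change: index 3, 64 -> 72
gcd of the OTHER numbers (without index 3): gcd([10, 2, 10]) = 2
New gcd = gcd(g_others, new_val) = gcd(2, 72) = 2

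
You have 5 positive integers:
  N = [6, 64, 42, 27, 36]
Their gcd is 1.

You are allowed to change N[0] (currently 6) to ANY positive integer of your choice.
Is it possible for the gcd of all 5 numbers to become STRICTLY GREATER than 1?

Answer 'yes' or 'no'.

Answer: no

Derivation:
Current gcd = 1
gcd of all OTHER numbers (without N[0]=6): gcd([64, 42, 27, 36]) = 1
The new gcd after any change is gcd(1, new_value).
This can be at most 1.
Since 1 = old gcd 1, the gcd can only stay the same or decrease.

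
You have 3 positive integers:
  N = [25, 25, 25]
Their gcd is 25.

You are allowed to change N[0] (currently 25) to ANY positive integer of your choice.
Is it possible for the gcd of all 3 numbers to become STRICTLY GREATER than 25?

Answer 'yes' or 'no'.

Answer: no

Derivation:
Current gcd = 25
gcd of all OTHER numbers (without N[0]=25): gcd([25, 25]) = 25
The new gcd after any change is gcd(25, new_value).
This can be at most 25.
Since 25 = old gcd 25, the gcd can only stay the same or decrease.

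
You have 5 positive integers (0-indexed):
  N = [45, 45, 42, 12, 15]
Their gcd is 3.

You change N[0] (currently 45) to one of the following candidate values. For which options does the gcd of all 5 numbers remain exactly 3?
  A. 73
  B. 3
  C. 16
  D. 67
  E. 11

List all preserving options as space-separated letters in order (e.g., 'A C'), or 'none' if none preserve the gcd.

Old gcd = 3; gcd of others (without N[0]) = 3
New gcd for candidate v: gcd(3, v). Preserves old gcd iff gcd(3, v) = 3.
  Option A: v=73, gcd(3,73)=1 -> changes
  Option B: v=3, gcd(3,3)=3 -> preserves
  Option C: v=16, gcd(3,16)=1 -> changes
  Option D: v=67, gcd(3,67)=1 -> changes
  Option E: v=11, gcd(3,11)=1 -> changes

Answer: B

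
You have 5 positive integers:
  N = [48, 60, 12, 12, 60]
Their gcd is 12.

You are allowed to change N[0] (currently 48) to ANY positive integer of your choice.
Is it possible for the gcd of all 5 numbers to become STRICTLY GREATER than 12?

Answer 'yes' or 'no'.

Current gcd = 12
gcd of all OTHER numbers (without N[0]=48): gcd([60, 12, 12, 60]) = 12
The new gcd after any change is gcd(12, new_value).
This can be at most 12.
Since 12 = old gcd 12, the gcd can only stay the same or decrease.

Answer: no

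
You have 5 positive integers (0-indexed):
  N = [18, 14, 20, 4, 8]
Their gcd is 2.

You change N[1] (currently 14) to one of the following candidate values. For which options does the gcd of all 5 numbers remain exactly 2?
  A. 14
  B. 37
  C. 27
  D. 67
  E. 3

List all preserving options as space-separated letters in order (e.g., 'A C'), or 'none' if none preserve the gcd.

Answer: A

Derivation:
Old gcd = 2; gcd of others (without N[1]) = 2
New gcd for candidate v: gcd(2, v). Preserves old gcd iff gcd(2, v) = 2.
  Option A: v=14, gcd(2,14)=2 -> preserves
  Option B: v=37, gcd(2,37)=1 -> changes
  Option C: v=27, gcd(2,27)=1 -> changes
  Option D: v=67, gcd(2,67)=1 -> changes
  Option E: v=3, gcd(2,3)=1 -> changes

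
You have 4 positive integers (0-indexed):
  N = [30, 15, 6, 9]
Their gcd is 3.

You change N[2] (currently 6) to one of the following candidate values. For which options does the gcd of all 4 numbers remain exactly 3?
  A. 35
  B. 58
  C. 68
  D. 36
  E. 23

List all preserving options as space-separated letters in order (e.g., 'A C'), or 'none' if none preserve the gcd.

Old gcd = 3; gcd of others (without N[2]) = 3
New gcd for candidate v: gcd(3, v). Preserves old gcd iff gcd(3, v) = 3.
  Option A: v=35, gcd(3,35)=1 -> changes
  Option B: v=58, gcd(3,58)=1 -> changes
  Option C: v=68, gcd(3,68)=1 -> changes
  Option D: v=36, gcd(3,36)=3 -> preserves
  Option E: v=23, gcd(3,23)=1 -> changes

Answer: D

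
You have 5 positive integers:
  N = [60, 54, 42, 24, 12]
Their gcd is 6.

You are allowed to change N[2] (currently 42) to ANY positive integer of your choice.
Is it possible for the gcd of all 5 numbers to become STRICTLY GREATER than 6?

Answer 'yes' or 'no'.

Current gcd = 6
gcd of all OTHER numbers (without N[2]=42): gcd([60, 54, 24, 12]) = 6
The new gcd after any change is gcd(6, new_value).
This can be at most 6.
Since 6 = old gcd 6, the gcd can only stay the same or decrease.

Answer: no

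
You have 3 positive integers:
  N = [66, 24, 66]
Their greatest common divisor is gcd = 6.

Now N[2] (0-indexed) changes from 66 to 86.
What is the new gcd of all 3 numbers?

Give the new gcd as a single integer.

Numbers: [66, 24, 66], gcd = 6
Change: index 2, 66 -> 86
gcd of the OTHER numbers (without index 2): gcd([66, 24]) = 6
New gcd = gcd(g_others, new_val) = gcd(6, 86) = 2

Answer: 2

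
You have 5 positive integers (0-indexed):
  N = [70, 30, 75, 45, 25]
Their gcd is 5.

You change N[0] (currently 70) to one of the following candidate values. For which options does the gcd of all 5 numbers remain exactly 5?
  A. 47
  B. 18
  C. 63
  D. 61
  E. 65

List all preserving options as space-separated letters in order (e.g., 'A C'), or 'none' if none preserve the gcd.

Answer: E

Derivation:
Old gcd = 5; gcd of others (without N[0]) = 5
New gcd for candidate v: gcd(5, v). Preserves old gcd iff gcd(5, v) = 5.
  Option A: v=47, gcd(5,47)=1 -> changes
  Option B: v=18, gcd(5,18)=1 -> changes
  Option C: v=63, gcd(5,63)=1 -> changes
  Option D: v=61, gcd(5,61)=1 -> changes
  Option E: v=65, gcd(5,65)=5 -> preserves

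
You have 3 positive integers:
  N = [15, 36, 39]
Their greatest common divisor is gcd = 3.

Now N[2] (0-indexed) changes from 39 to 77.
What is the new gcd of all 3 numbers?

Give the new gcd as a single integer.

Numbers: [15, 36, 39], gcd = 3
Change: index 2, 39 -> 77
gcd of the OTHER numbers (without index 2): gcd([15, 36]) = 3
New gcd = gcd(g_others, new_val) = gcd(3, 77) = 1

Answer: 1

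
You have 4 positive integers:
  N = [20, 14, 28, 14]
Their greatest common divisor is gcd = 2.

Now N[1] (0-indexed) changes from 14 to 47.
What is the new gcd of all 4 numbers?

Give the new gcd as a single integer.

Answer: 1

Derivation:
Numbers: [20, 14, 28, 14], gcd = 2
Change: index 1, 14 -> 47
gcd of the OTHER numbers (without index 1): gcd([20, 28, 14]) = 2
New gcd = gcd(g_others, new_val) = gcd(2, 47) = 1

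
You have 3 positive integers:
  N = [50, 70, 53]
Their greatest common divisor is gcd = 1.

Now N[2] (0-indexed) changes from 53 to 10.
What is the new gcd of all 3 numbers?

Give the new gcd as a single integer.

Answer: 10

Derivation:
Numbers: [50, 70, 53], gcd = 1
Change: index 2, 53 -> 10
gcd of the OTHER numbers (without index 2): gcd([50, 70]) = 10
New gcd = gcd(g_others, new_val) = gcd(10, 10) = 10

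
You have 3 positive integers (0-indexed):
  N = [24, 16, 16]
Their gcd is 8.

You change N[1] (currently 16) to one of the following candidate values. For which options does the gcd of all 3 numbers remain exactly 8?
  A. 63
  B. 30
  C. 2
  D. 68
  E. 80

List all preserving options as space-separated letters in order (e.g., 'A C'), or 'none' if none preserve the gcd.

Old gcd = 8; gcd of others (without N[1]) = 8
New gcd for candidate v: gcd(8, v). Preserves old gcd iff gcd(8, v) = 8.
  Option A: v=63, gcd(8,63)=1 -> changes
  Option B: v=30, gcd(8,30)=2 -> changes
  Option C: v=2, gcd(8,2)=2 -> changes
  Option D: v=68, gcd(8,68)=4 -> changes
  Option E: v=80, gcd(8,80)=8 -> preserves

Answer: E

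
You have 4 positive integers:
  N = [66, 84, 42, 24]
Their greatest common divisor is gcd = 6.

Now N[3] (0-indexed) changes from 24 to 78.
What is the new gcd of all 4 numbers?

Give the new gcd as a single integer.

Numbers: [66, 84, 42, 24], gcd = 6
Change: index 3, 24 -> 78
gcd of the OTHER numbers (without index 3): gcd([66, 84, 42]) = 6
New gcd = gcd(g_others, new_val) = gcd(6, 78) = 6

Answer: 6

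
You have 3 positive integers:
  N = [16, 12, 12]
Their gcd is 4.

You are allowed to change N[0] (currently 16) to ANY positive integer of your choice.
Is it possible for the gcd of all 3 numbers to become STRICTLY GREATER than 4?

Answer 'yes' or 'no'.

Current gcd = 4
gcd of all OTHER numbers (without N[0]=16): gcd([12, 12]) = 12
The new gcd after any change is gcd(12, new_value).
This can be at most 12.
Since 12 > old gcd 4, the gcd CAN increase (e.g., set N[0] = 12).

Answer: yes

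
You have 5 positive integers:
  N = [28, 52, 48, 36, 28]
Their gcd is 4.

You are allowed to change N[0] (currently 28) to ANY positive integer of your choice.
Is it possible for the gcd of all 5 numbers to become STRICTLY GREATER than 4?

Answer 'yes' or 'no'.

Answer: no

Derivation:
Current gcd = 4
gcd of all OTHER numbers (without N[0]=28): gcd([52, 48, 36, 28]) = 4
The new gcd after any change is gcd(4, new_value).
This can be at most 4.
Since 4 = old gcd 4, the gcd can only stay the same or decrease.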